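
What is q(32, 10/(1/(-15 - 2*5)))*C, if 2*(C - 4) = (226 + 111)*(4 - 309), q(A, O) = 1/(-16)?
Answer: 102777/32 ≈ 3211.8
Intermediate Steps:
q(A, O) = -1/16
C = -102777/2 (C = 4 + ((226 + 111)*(4 - 309))/2 = 4 + (337*(-305))/2 = 4 + (½)*(-102785) = 4 - 102785/2 = -102777/2 ≈ -51389.)
q(32, 10/(1/(-15 - 2*5)))*C = -1/16*(-102777/2) = 102777/32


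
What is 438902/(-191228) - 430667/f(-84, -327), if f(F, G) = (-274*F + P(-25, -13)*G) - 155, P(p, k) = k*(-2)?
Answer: -44328891447/1372921426 ≈ -32.288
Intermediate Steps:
P(p, k) = -2*k
f(F, G) = -155 - 274*F + 26*G (f(F, G) = (-274*F + (-2*(-13))*G) - 155 = (-274*F + 26*G) - 155 = -155 - 274*F + 26*G)
438902/(-191228) - 430667/f(-84, -327) = 438902/(-191228) - 430667/(-155 - 274*(-84) + 26*(-327)) = 438902*(-1/191228) - 430667/(-155 + 23016 - 8502) = -219451/95614 - 430667/14359 = -44328891447/1372921426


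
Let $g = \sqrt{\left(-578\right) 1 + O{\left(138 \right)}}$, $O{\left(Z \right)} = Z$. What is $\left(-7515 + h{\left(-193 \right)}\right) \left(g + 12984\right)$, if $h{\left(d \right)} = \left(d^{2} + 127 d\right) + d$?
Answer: $65309520 + 10060 i \sqrt{110} \approx 6.531 \cdot 10^{7} + 1.0551 \cdot 10^{5} i$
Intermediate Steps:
$h{\left(d \right)} = d^{2} + 128 d$
$g = 2 i \sqrt{110}$ ($g = \sqrt{\left(-578\right) 1 + 138} = \sqrt{-578 + 138} = \sqrt{-440} = 2 i \sqrt{110} \approx 20.976 i$)
$\left(-7515 + h{\left(-193 \right)}\right) \left(g + 12984\right) = \left(-7515 - 193 \left(128 - 193\right)\right) \left(2 i \sqrt{110} + 12984\right) = \left(-7515 - -12545\right) \left(12984 + 2 i \sqrt{110}\right) = \left(-7515 + 12545\right) \left(12984 + 2 i \sqrt{110}\right) = 5030 \left(12984 + 2 i \sqrt{110}\right) = 65309520 + 10060 i \sqrt{110}$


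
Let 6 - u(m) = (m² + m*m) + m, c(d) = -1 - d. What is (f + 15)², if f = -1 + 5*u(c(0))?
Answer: 1521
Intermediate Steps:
u(m) = 6 - m - 2*m² (u(m) = 6 - ((m² + m*m) + m) = 6 - ((m² + m²) + m) = 6 - (2*m² + m) = 6 - (m + 2*m²) = 6 + (-m - 2*m²) = 6 - m - 2*m²)
f = 24 (f = -1 + 5*(6 - (-1 - 1*0) - 2*(-1 - 1*0)²) = -1 + 5*(6 - (-1 + 0) - 2*(-1 + 0)²) = -1 + 5*(6 - 1*(-1) - 2*(-1)²) = -1 + 5*(6 + 1 - 2*1) = -1 + 5*(6 + 1 - 2) = -1 + 5*5 = -1 + 25 = 24)
(f + 15)² = (24 + 15)² = 39² = 1521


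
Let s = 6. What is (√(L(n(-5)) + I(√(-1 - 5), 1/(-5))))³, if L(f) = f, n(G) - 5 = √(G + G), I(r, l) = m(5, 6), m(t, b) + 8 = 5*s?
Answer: (27 + I*√10)^(3/2) ≈ 139.57 + 24.662*I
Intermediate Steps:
m(t, b) = 22 (m(t, b) = -8 + 5*6 = -8 + 30 = 22)
I(r, l) = 22
n(G) = 5 + √2*√G (n(G) = 5 + √(G + G) = 5 + √(2*G) = 5 + √2*√G)
(√(L(n(-5)) + I(√(-1 - 5), 1/(-5))))³ = (√((5 + √2*√(-5)) + 22))³ = (√((5 + √2*(I*√5)) + 22))³ = (√((5 + I*√10) + 22))³ = (√(27 + I*√10))³ = (27 + I*√10)^(3/2)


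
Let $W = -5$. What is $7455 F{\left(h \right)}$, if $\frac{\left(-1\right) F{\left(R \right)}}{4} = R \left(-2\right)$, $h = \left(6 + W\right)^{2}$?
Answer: $59640$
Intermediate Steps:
$h = 1$ ($h = \left(6 - 5\right)^{2} = 1^{2} = 1$)
$F{\left(R \right)} = 8 R$ ($F{\left(R \right)} = - 4 R \left(-2\right) = - 4 \left(- 2 R\right) = 8 R$)
$7455 F{\left(h \right)} = 7455 \cdot 8 \cdot 1 = 7455 \cdot 8 = 59640$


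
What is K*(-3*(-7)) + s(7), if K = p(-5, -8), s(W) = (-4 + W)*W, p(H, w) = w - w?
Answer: 21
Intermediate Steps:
p(H, w) = 0
s(W) = W*(-4 + W)
K = 0
K*(-3*(-7)) + s(7) = 0*(-3*(-7)) + 7*(-4 + 7) = 0*21 + 7*3 = 0 + 21 = 21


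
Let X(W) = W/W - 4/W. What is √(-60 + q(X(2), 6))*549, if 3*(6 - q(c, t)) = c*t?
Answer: 1098*I*√13 ≈ 3958.9*I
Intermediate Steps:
X(W) = 1 - 4/W
q(c, t) = 6 - c*t/3
√(-60 + q(X(2), 6))*549 = √(-60 + (6 - ⅓*(-4 + 2)/2*6))*549 = √(-60 + (6 - ⅓*(½)*(-2)*6))*549 = √(-60 + (6 - ⅓*(-1)*6))*549 = √(-60 + (6 + 2))*549 = √(-60 + 8)*549 = √(-52)*549 = (2*I*√13)*549 = 1098*I*√13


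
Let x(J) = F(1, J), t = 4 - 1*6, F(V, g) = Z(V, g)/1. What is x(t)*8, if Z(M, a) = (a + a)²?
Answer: 128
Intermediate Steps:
Z(M, a) = 4*a² (Z(M, a) = (2*a)² = 4*a²)
F(V, g) = 4*g² (F(V, g) = (4*g²)/1 = (4*g²)*1 = 4*g²)
t = -2 (t = 4 - 6 = -2)
x(J) = 4*J²
x(t)*8 = (4*(-2)²)*8 = (4*4)*8 = 16*8 = 128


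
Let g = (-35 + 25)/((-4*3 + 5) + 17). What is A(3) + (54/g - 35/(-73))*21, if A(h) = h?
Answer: -81828/73 ≈ -1120.9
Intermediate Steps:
g = -1 (g = -10/((-12 + 5) + 17) = -10/(-7 + 17) = -10/10 = -10*⅒ = -1)
A(3) + (54/g - 35/(-73))*21 = 3 + (54/(-1) - 35/(-73))*21 = 3 + (54*(-1) - 35*(-1/73))*21 = 3 + (-54 + 35/73)*21 = 3 - 3907/73*21 = 3 - 82047/73 = -81828/73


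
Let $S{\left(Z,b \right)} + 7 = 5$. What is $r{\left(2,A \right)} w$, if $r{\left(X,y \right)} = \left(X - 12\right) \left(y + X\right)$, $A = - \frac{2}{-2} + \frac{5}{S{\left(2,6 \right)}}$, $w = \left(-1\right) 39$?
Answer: $195$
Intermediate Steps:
$S{\left(Z,b \right)} = -2$ ($S{\left(Z,b \right)} = -7 + 5 = -2$)
$w = -39$
$A = - \frac{3}{2}$ ($A = - \frac{2}{-2} + \frac{5}{-2} = \left(-2\right) \left(- \frac{1}{2}\right) + 5 \left(- \frac{1}{2}\right) = 1 - \frac{5}{2} = - \frac{3}{2} \approx -1.5$)
$r{\left(X,y \right)} = \left(-12 + X\right) \left(X + y\right)$
$r{\left(2,A \right)} w = \left(2^{2} - 24 - -18 + 2 \left(- \frac{3}{2}\right)\right) \left(-39\right) = \left(4 - 24 + 18 - 3\right) \left(-39\right) = \left(-5\right) \left(-39\right) = 195$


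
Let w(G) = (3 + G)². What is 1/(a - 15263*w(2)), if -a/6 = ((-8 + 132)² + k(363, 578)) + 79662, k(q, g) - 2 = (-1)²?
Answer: -1/951821 ≈ -1.0506e-6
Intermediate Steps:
k(q, g) = 3 (k(q, g) = 2 + (-1)² = 2 + 1 = 3)
a = -570246 (a = -6*(((-8 + 132)² + 3) + 79662) = -6*((124² + 3) + 79662) = -6*((15376 + 3) + 79662) = -6*(15379 + 79662) = -6*95041 = -570246)
1/(a - 15263*w(2)) = 1/(-570246 - 15263*(3 + 2)²) = 1/(-570246 - 15263*5²) = 1/(-570246 - 15263*25) = 1/(-570246 - 1*381575) = 1/(-570246 - 381575) = 1/(-951821) = -1/951821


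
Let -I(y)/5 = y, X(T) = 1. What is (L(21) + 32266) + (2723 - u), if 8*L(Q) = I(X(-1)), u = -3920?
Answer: 311267/8 ≈ 38908.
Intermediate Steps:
I(y) = -5*y
L(Q) = -5/8 (L(Q) = (-5*1)/8 = (1/8)*(-5) = -5/8)
(L(21) + 32266) + (2723 - u) = (-5/8 + 32266) + (2723 - 1*(-3920)) = 258123/8 + (2723 + 3920) = 258123/8 + 6643 = 311267/8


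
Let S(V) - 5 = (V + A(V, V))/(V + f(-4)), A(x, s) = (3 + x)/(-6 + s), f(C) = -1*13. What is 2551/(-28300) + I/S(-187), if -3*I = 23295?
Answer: -8482914641757/6478068100 ≈ -1309.5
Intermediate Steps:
I = -7765 (I = -⅓*23295 = -7765)
f(C) = -13
A(x, s) = (3 + x)/(-6 + s)
S(V) = 5 + (V + (3 + V)/(-6 + V))/(-13 + V) (S(V) = 5 + (V + (3 + V)/(-6 + V))/(V - 13) = 5 + (V + (3 + V)/(-6 + V))/(-13 + V))
2551/(-28300) + I/S(-187) = 2551/(-28300) - 7765*(-13 - 187)*(-6 - 187)/(3 - 187 + (-65 + 6*(-187))*(-6 - 187)) = 2551*(-1/28300) - 7765*38600/(3 - 187 + (-65 - 1122)*(-193)) = -2551/28300 - 7765*38600/(3 - 187 - 1187*(-193)) = -2551/28300 - 7765*38600/(3 - 187 + 229091) = -2551/28300 - 7765/((-1/200*(-1/193)*228907)) = -2551/28300 - 7765/228907/38600 = -2551/28300 - 7765*38600/228907 = -2551/28300 - 299729000/228907 = -8482914641757/6478068100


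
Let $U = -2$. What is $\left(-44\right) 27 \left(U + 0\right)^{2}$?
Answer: $-4752$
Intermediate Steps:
$\left(-44\right) 27 \left(U + 0\right)^{2} = \left(-44\right) 27 \left(-2 + 0\right)^{2} = - 1188 \left(-2\right)^{2} = \left(-1188\right) 4 = -4752$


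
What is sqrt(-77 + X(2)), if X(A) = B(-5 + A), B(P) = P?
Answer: 4*I*sqrt(5) ≈ 8.9443*I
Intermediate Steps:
X(A) = -5 + A
sqrt(-77 + X(2)) = sqrt(-77 + (-5 + 2)) = sqrt(-77 - 3) = sqrt(-80) = 4*I*sqrt(5)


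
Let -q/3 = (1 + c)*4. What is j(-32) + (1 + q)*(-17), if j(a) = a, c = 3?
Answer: 767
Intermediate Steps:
q = -48 (q = -3*(1 + 3)*4 = -12*4 = -3*16 = -48)
j(-32) + (1 + q)*(-17) = -32 + (1 - 48)*(-17) = -32 - 47*(-17) = -32 + 799 = 767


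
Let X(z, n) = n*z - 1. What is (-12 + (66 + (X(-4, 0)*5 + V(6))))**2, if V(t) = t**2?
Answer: 7225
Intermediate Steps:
X(z, n) = -1 + n*z
(-12 + (66 + (X(-4, 0)*5 + V(6))))**2 = (-12 + (66 + ((-1 + 0*(-4))*5 + 6**2)))**2 = (-12 + (66 + ((-1 + 0)*5 + 36)))**2 = (-12 + (66 + (-1*5 + 36)))**2 = (-12 + (66 + (-5 + 36)))**2 = (-12 + (66 + 31))**2 = (-12 + 97)**2 = 85**2 = 7225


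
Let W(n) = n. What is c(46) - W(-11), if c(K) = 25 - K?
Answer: -10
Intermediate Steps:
c(46) - W(-11) = (25 - 1*46) - 1*(-11) = (25 - 46) + 11 = -21 + 11 = -10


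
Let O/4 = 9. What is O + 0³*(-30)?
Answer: 36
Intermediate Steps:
O = 36 (O = 4*9 = 36)
O + 0³*(-30) = 36 + 0³*(-30) = 36 + 0*(-30) = 36 + 0 = 36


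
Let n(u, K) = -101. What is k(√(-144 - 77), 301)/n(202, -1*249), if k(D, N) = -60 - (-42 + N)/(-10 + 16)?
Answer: 619/606 ≈ 1.0215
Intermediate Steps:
k(D, N) = -53 - N/6 (k(D, N) = -60 - (-42 + N)/6 = -60 - (-7 + N/6) = -60 + (7 - N/6) = -53 - N/6)
k(√(-144 - 77), 301)/n(202, -1*249) = (-53 - ⅙*301)/(-101) = (-53 - 301/6)*(-1/101) = -619/6*(-1/101) = 619/606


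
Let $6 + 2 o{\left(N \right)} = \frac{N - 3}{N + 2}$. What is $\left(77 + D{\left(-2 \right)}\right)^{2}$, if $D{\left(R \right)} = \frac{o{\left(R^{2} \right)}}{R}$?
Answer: $\frac{3545689}{576} \approx 6155.7$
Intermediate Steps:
$o{\left(N \right)} = -3 + \frac{-3 + N}{2 \left(2 + N\right)}$ ($o{\left(N \right)} = -3 + \frac{\left(N - 3\right) \frac{1}{N + 2}}{2} = -3 + \frac{\left(-3 + N\right) \frac{1}{2 + N}}{2} = -3 + \frac{\frac{1}{2 + N} \left(-3 + N\right)}{2} = -3 + \frac{-3 + N}{2 \left(2 + N\right)}$)
$D{\left(R \right)} = \frac{5 \left(-3 - R^{2}\right)}{2 R \left(2 + R^{2}\right)}$ ($D{\left(R \right)} = \frac{\frac{5}{2} \frac{1}{2 + R^{2}} \left(-3 - R^{2}\right)}{R} = \frac{5 \left(-3 - R^{2}\right)}{2 R \left(2 + R^{2}\right)}$)
$\left(77 + D{\left(-2 \right)}\right)^{2} = \left(77 + \frac{5 \left(-3 - \left(-2\right)^{2}\right)}{2 \left(-2\right) \left(2 + \left(-2\right)^{2}\right)}\right)^{2} = \left(77 + \frac{5}{2} \left(- \frac{1}{2}\right) \frac{1}{2 + 4} \left(-3 - 4\right)\right)^{2} = \left(77 + \frac{5}{2} \left(- \frac{1}{2}\right) \frac{1}{6} \left(-3 - 4\right)\right)^{2} = \left(77 + \frac{5}{2} \left(- \frac{1}{2}\right) \frac{1}{6} \left(-7\right)\right)^{2} = \left(77 + \frac{35}{24}\right)^{2} = \left(\frac{1883}{24}\right)^{2} = \frac{3545689}{576}$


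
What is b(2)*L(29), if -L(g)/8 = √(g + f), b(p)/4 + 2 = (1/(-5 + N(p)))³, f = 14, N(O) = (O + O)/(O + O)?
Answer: 129*√43/2 ≈ 422.95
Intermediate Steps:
N(O) = 1 (N(O) = (2*O)/((2*O)) = (2*O)*(1/(2*O)) = 1)
b(p) = -129/16 (b(p) = -8 + 4*(1/(-5 + 1))³ = -8 + 4*(1/(-4))³ = -8 + 4*(-¼)³ = -8 + 4*(-1/64) = -8 - 1/16 = -129/16)
L(g) = -8*√(14 + g) (L(g) = -8*√(g + 14) = -8*√(14 + g))
b(2)*L(29) = -(-129)*√(14 + 29)/2 = -(-129)*√43/2 = 129*√43/2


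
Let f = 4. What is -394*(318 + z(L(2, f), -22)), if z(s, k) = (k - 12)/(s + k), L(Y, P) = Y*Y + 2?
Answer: -504517/4 ≈ -1.2613e+5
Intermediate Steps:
L(Y, P) = 2 + Y² (L(Y, P) = Y² + 2 = 2 + Y²)
z(s, k) = (-12 + k)/(k + s)
-394*(318 + z(L(2, f), -22)) = -394*(318 + (-12 - 22)/(-22 + (2 + 2²))) = -394*(318 - 34/(-22 + (2 + 4))) = -394*(318 - 34/(-22 + 6)) = -394*(318 - 34/(-16)) = -394*(318 - 1/16*(-34)) = -394*(318 + 17/8) = -394*2561/8 = -504517/4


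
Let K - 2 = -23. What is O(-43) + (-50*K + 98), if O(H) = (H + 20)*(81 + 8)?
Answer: -899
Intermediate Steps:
K = -21 (K = 2 - 23 = -21)
O(H) = 1780 + 89*H (O(H) = (20 + H)*89 = 1780 + 89*H)
O(-43) + (-50*K + 98) = (1780 + 89*(-43)) + (-50*(-21) + 98) = (1780 - 3827) + (1050 + 98) = -2047 + 1148 = -899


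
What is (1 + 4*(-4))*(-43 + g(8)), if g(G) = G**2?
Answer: -315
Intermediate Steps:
(1 + 4*(-4))*(-43 + g(8)) = (1 + 4*(-4))*(-43 + 8**2) = (1 - 16)*(-43 + 64) = -15*21 = -315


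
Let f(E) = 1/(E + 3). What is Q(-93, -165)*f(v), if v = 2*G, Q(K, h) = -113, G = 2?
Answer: -113/7 ≈ -16.143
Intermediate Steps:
v = 4 (v = 2*2 = 4)
f(E) = 1/(3 + E)
Q(-93, -165)*f(v) = -113/(3 + 4) = -113/7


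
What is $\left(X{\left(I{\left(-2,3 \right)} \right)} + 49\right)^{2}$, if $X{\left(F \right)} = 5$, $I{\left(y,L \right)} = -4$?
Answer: $2916$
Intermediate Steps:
$\left(X{\left(I{\left(-2,3 \right)} \right)} + 49\right)^{2} = \left(5 + 49\right)^{2} = 54^{2} = 2916$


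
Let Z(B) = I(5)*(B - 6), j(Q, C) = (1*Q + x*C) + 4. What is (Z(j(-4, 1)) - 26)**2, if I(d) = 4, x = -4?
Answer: 4356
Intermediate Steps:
j(Q, C) = 4 + Q - 4*C (j(Q, C) = (1*Q - 4*C) + 4 = (Q - 4*C) + 4 = 4 + Q - 4*C)
Z(B) = -24 + 4*B (Z(B) = 4*(B - 6) = 4*(-6 + B) = -24 + 4*B)
(Z(j(-4, 1)) - 26)**2 = ((-24 + 4*(4 - 4 - 4*1)) - 26)**2 = ((-24 + 4*(4 - 4 - 4)) - 26)**2 = ((-24 + 4*(-4)) - 26)**2 = ((-24 - 16) - 26)**2 = (-40 - 26)**2 = (-66)**2 = 4356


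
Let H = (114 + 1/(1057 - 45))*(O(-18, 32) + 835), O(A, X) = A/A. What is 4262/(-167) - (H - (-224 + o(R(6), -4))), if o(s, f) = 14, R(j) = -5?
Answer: -366970473/3841 ≈ -95540.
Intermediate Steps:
O(A, X) = 1
H = 2192011/23 (H = (114 + 1/(1057 - 45))*(1 + 835) = (114 + 1/1012)*836 = (115369/1012)*836 = 2192011/23 ≈ 95305.)
4262/(-167) - (H - (-224 + o(R(6), -4))) = 4262/(-167) - (2192011/23 - (-224 + 14)) = 4262*(-1/167) - (2192011/23 - 1*(-210)) = -4262/167 - (2192011/23 + 210) = -4262/167 - 1*2196841/23 = -4262/167 - 2196841/23 = -366970473/3841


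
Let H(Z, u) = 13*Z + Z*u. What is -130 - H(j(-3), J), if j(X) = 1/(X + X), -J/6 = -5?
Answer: -737/6 ≈ -122.83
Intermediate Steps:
J = 30 (J = -6*(-5) = 30)
j(X) = 1/(2*X)
-130 - H(j(-3), J) = -130 - (½)/(-3)*(13 + 30) = -130 - (½)*(-⅓)*43 = -130 - (-1)*43/6 = -130 - 1*(-43/6) = -130 + 43/6 = -737/6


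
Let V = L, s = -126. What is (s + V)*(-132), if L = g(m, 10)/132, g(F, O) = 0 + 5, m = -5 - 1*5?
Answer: 16627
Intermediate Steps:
m = -10 (m = -5 - 5 = -10)
g(F, O) = 5
L = 5/132 ≈ 0.037879
V = 5/132 ≈ 0.037879
(s + V)*(-132) = (-126 + 5/132)*(-132) = -16627/132*(-132) = 16627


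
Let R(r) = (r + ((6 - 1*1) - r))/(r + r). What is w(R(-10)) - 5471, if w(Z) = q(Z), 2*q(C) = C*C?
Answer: -175071/32 ≈ -5471.0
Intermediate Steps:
q(C) = C²/2 (q(C) = (C*C)/2 = C²/2)
R(r) = 5/(2*r) (R(r) = (r + ((6 - 1) - r))/((2*r)) = (r + (5 - r))*(1/(2*r)) = 5*(1/(2*r)) = 5/(2*r))
w(Z) = Z²/2
w(R(-10)) - 5471 = ((5/2)/(-10))²/2 - 5471 = ((5/2)*(-⅒))²/2 - 5471 = (-¼)²/2 - 5471 = (½)*(1/16) - 5471 = 1/32 - 5471 = -175071/32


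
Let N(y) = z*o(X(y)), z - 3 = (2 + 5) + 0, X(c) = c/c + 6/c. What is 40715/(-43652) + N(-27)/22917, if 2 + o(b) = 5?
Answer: -310585365/333457628 ≈ -0.93141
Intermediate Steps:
X(c) = 1 + 6/c
o(b) = 3 (o(b) = -2 + 5 = 3)
z = 10 (z = 3 + ((2 + 5) + 0) = 3 + (7 + 0) = 3 + 7 = 10)
N(y) = 30 (N(y) = 10*3 = 30)
40715/(-43652) + N(-27)/22917 = 40715/(-43652) + 30/22917 = 40715*(-1/43652) + 30*(1/22917) = -40715/43652 + 10/7639 = -310585365/333457628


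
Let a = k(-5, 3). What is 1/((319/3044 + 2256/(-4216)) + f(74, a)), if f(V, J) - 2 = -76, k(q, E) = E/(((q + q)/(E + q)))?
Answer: -1604188/119400207 ≈ -0.013435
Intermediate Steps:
k(q, E) = E*(E + q)/(2*q) (k(q, E) = E/(((2*q)/(E + q))) = E/((2*q/(E + q))) = E*((E + q)/(2*q)) = E*(E + q)/(2*q))
a = ⅗ (a = (½)*3*(3 - 5)/(-5) = (½)*3*(-⅕)*(-2) = ⅗ ≈ 0.60000)
f(V, J) = -74 (f(V, J) = 2 - 76 = -74)
1/((319/3044 + 2256/(-4216)) + f(74, a)) = 1/((319/3044 + 2256/(-4216)) - 74) = 1/((319*(1/3044) + 2256*(-1/4216)) - 74) = 1/((319/3044 - 282/527) - 74) = 1/(-690295/1604188 - 74) = 1/(-119400207/1604188) = -1604188/119400207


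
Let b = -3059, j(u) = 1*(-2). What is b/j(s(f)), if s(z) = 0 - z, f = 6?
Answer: 3059/2 ≈ 1529.5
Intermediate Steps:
s(z) = -z
j(u) = -2
b/j(s(f)) = -3059/(-2) = -3059*(-½) = 3059/2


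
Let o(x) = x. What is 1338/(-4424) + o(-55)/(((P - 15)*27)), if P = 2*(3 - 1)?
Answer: -7003/59724 ≈ -0.11726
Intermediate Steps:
P = 4 (P = 2*2 = 4)
1338/(-4424) + o(-55)/(((P - 15)*27)) = 1338/(-4424) - 55*1/(27*(4 - 15)) = 1338*(-1/4424) - 55/((-11*27)) = -669/2212 - 55/(-297) = -669/2212 - 55*(-1/297) = -669/2212 + 5/27 = -7003/59724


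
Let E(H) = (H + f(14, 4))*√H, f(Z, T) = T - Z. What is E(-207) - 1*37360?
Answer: -37360 - 651*I*√23 ≈ -37360.0 - 3122.1*I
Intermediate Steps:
E(H) = √H*(-10 + H) (E(H) = (H + (4 - 1*14))*√H = (H + (4 - 14))*√H = (H - 10)*√H = (-10 + H)*√H = √H*(-10 + H))
E(-207) - 1*37360 = √(-207)*(-10 - 207) - 1*37360 = (3*I*√23)*(-217) - 37360 = -651*I*√23 - 37360 = -37360 - 651*I*√23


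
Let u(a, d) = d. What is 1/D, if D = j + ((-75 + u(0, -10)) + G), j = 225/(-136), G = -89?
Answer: -136/23889 ≈ -0.0056930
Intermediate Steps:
j = -225/136 (j = 225*(-1/136) = -225/136 ≈ -1.6544)
D = -23889/136 (D = -225/136 + ((-75 - 10) - 89) = -225/136 + (-85 - 89) = -225/136 - 174 = -23889/136 ≈ -175.65)
1/D = 1/(-23889/136) = -136/23889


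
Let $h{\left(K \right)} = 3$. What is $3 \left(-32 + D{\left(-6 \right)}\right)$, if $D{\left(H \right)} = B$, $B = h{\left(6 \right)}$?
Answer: $-87$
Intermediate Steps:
$B = 3$
$D{\left(H \right)} = 3$
$3 \left(-32 + D{\left(-6 \right)}\right) = 3 \left(-32 + 3\right) = 3 \left(-29\right) = -87$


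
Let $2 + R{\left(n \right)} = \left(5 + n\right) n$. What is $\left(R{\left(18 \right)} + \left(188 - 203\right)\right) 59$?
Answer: $23423$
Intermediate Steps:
$R{\left(n \right)} = -2 + n \left(5 + n\right)$ ($R{\left(n \right)} = -2 + \left(5 + n\right) n = -2 + n \left(5 + n\right)$)
$\left(R{\left(18 \right)} + \left(188 - 203\right)\right) 59 = \left(\left(-2 + 18^{2} + 5 \cdot 18\right) + \left(188 - 203\right)\right) 59 = \left(\left(-2 + 324 + 90\right) - 15\right) 59 = \left(412 - 15\right) 59 = 397 \cdot 59 = 23423$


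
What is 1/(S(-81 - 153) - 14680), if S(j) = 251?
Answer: -1/14429 ≈ -6.9305e-5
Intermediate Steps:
1/(S(-81 - 153) - 14680) = 1/(251 - 14680) = 1/(-14429) = -1/14429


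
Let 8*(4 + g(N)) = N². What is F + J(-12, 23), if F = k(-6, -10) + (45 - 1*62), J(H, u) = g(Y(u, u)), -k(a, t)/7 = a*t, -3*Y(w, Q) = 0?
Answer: -441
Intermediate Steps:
Y(w, Q) = 0 (Y(w, Q) = -⅓*0 = 0)
k(a, t) = -7*a*t
g(N) = -4 + N²/8
J(H, u) = -4 (J(H, u) = -4 + (⅛)*0² = -4 + (⅛)*0 = -4 + 0 = -4)
F = -437 (F = -7*(-6)*(-10) + (45 - 1*62) = -420 + (45 - 62) = -420 - 17 = -437)
F + J(-12, 23) = -437 - 4 = -441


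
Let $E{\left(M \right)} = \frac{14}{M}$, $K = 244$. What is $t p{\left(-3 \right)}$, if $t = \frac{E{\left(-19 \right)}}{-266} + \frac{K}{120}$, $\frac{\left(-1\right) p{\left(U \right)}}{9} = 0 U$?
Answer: $0$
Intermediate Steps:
$p{\left(U \right)} = 0$ ($p{\left(U \right)} = - 9 \cdot 0 U = \left(-9\right) 0 = 0$)
$t = \frac{22051}{10830}$ ($t = \frac{14 \frac{1}{-19}}{-266} + \frac{244}{120} = 14 \left(- \frac{1}{19}\right) \left(- \frac{1}{266}\right) + 244 \cdot \frac{1}{120} = \left(- \frac{14}{19}\right) \left(- \frac{1}{266}\right) + \frac{61}{30} = \frac{1}{361} + \frac{61}{30} = \frac{22051}{10830} \approx 2.0361$)
$t p{\left(-3 \right)} = \frac{22051}{10830} \cdot 0 = 0$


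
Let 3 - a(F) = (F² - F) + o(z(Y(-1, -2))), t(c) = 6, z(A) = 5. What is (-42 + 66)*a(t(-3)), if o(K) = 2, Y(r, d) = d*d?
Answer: -696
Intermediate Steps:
Y(r, d) = d²
a(F) = 1 + F - F² (a(F) = 3 - ((F² - F) + 2) = 3 - (2 + F² - F) = 3 + (-2 + F - F²) = 1 + F - F²)
(-42 + 66)*a(t(-3)) = (-42 + 66)*(1 + 6 - 1*6²) = 24*(1 + 6 - 1*36) = 24*(1 + 6 - 36) = 24*(-29) = -696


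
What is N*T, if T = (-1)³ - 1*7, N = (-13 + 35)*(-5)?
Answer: 880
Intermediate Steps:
N = -110 (N = 22*(-5) = -110)
T = -8 (T = -1 - 7 = -8)
N*T = -110*(-8) = 880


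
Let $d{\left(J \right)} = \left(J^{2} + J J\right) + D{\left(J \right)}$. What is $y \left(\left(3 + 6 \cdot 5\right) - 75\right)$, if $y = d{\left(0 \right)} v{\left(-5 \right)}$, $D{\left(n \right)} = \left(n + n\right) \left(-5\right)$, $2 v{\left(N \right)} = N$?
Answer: $0$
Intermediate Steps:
$v{\left(N \right)} = \frac{N}{2}$
$D{\left(n \right)} = - 10 n$ ($D{\left(n \right)} = 2 n \left(-5\right) = - 10 n$)
$d{\left(J \right)} = - 10 J + 2 J^{2}$ ($d{\left(J \right)} = \left(J^{2} + J J\right) - 10 J = \left(J^{2} + J^{2}\right) - 10 J = 2 J^{2} - 10 J = - 10 J + 2 J^{2}$)
$y = 0$ ($y = 2 \cdot 0 \left(-5 + 0\right) \frac{1}{2} \left(-5\right) = 2 \cdot 0 \left(-5\right) \left(- \frac{5}{2}\right) = 0 \left(- \frac{5}{2}\right) = 0$)
$y \left(\left(3 + 6 \cdot 5\right) - 75\right) = 0 \left(\left(3 + 6 \cdot 5\right) - 75\right) = 0 \left(\left(3 + 30\right) - 75\right) = 0 \left(33 - 75\right) = 0 \left(-42\right) = 0$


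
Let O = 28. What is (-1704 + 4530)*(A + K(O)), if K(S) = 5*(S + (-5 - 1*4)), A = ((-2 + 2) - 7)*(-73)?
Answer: 1712556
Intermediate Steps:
A = 511 (A = (0 - 7)*(-73) = -7*(-73) = 511)
K(S) = -45 + 5*S (K(S) = 5*(S + (-5 - 4)) = 5*(S - 9) = 5*(-9 + S) = -45 + 5*S)
(-1704 + 4530)*(A + K(O)) = (-1704 + 4530)*(511 + (-45 + 5*28)) = 2826*(511 + (-45 + 140)) = 2826*(511 + 95) = 2826*606 = 1712556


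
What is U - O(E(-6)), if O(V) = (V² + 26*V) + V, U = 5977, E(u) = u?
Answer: 6103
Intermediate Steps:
O(V) = V² + 27*V
U - O(E(-6)) = 5977 - (-6)*(27 - 6) = 5977 - (-6)*21 = 5977 - 1*(-126) = 5977 + 126 = 6103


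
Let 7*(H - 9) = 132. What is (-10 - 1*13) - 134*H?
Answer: -26291/7 ≈ -3755.9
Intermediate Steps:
H = 195/7 (H = 9 + (⅐)*132 = 9 + 132/7 = 195/7 ≈ 27.857)
(-10 - 1*13) - 134*H = (-10 - 1*13) - 134*195/7 = (-10 - 13) - 26130/7 = -23 - 26130/7 = -26291/7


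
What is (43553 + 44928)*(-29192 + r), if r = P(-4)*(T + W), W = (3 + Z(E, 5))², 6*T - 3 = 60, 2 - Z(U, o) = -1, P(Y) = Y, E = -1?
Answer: -2599394818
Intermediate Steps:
Z(U, o) = 3 (Z(U, o) = 2 - 1*(-1) = 2 + 1 = 3)
T = 21/2 (T = ½ + (⅙)*60 = ½ + 10 = 21/2 ≈ 10.500)
W = 36 (W = (3 + 3)² = 6² = 36)
r = -186 (r = -4*(21/2 + 36) = -4*93/2 = -186)
(43553 + 44928)*(-29192 + r) = (43553 + 44928)*(-29192 - 186) = 88481*(-29378) = -2599394818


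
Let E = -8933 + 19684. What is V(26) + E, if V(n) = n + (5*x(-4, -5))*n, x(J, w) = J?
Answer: 10257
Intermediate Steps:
E = 10751
V(n) = -19*n (V(n) = n + (5*(-4))*n = n - 20*n = -19*n)
V(26) + E = -19*26 + 10751 = -494 + 10751 = 10257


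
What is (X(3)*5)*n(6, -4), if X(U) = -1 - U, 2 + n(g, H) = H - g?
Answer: 240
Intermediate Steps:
n(g, H) = -2 + H - g (n(g, H) = -2 + (H - g) = -2 + H - g)
(X(3)*5)*n(6, -4) = ((-1 - 1*3)*5)*(-2 - 4 - 1*6) = ((-1 - 3)*5)*(-2 - 4 - 6) = -4*5*(-12) = -20*(-12) = 240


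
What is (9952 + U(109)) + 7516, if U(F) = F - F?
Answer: 17468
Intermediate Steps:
U(F) = 0
(9952 + U(109)) + 7516 = (9952 + 0) + 7516 = 9952 + 7516 = 17468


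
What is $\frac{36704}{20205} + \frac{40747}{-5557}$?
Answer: $- \frac{619329007}{112279185} \approx -5.516$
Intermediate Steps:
$\frac{36704}{20205} + \frac{40747}{-5557} = 36704 \cdot \frac{1}{20205} + 40747 \left(- \frac{1}{5557}\right) = \frac{36704}{20205} - \frac{40747}{5557} = - \frac{619329007}{112279185}$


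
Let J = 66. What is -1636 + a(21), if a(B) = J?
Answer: -1570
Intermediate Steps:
a(B) = 66
-1636 + a(21) = -1636 + 66 = -1570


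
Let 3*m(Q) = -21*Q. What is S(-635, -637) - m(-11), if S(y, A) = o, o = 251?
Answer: 174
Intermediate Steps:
S(y, A) = 251
m(Q) = -7*Q (m(Q) = (-21*Q)/3 = -7*Q)
S(-635, -637) - m(-11) = 251 - (-7)*(-11) = 251 - 1*77 = 251 - 77 = 174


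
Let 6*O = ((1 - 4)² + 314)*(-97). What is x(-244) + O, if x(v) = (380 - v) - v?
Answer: -26123/6 ≈ -4353.8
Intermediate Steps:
O = -31331/6 (O = (((1 - 4)² + 314)*(-97))/6 = (((-3)² + 314)*(-97))/6 = ((9 + 314)*(-97))/6 = (323*(-97))/6 = (⅙)*(-31331) = -31331/6 ≈ -5221.8)
x(v) = 380 - 2*v
x(-244) + O = (380 - 2*(-244)) - 31331/6 = (380 + 488) - 31331/6 = 868 - 31331/6 = -26123/6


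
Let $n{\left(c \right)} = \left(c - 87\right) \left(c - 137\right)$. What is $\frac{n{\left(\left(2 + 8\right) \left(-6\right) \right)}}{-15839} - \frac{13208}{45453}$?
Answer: $- \frac{1525474939}{719930067} \approx -2.1189$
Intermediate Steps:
$n{\left(c \right)} = \left(-137 + c\right) \left(-87 + c\right)$ ($n{\left(c \right)} = \left(-87 + c\right) \left(-137 + c\right) = \left(-137 + c\right) \left(-87 + c\right)$)
$\frac{n{\left(\left(2 + 8\right) \left(-6\right) \right)}}{-15839} - \frac{13208}{45453} = \frac{11919 + \left(\left(2 + 8\right) \left(-6\right)\right)^{2} - 224 \left(2 + 8\right) \left(-6\right)}{-15839} - \frac{13208}{45453} = \left(11919 + \left(10 \left(-6\right)\right)^{2} - 224 \cdot 10 \left(-6\right)\right) \left(- \frac{1}{15839}\right) - \frac{13208}{45453} = \left(11919 + \left(-60\right)^{2} - -13440\right) \left(- \frac{1}{15839}\right) - \frac{13208}{45453} = \left(11919 + 3600 + 13440\right) \left(- \frac{1}{15839}\right) - \frac{13208}{45453} = 28959 \left(- \frac{1}{15839}\right) - \frac{13208}{45453} = - \frac{28959}{15839} - \frac{13208}{45453} = - \frac{1525474939}{719930067}$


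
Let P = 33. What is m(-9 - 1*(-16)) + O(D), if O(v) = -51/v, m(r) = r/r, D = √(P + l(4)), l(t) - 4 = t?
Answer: 1 - 51*√41/41 ≈ -6.9649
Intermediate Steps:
l(t) = 4 + t
D = √41 (D = √(33 + (4 + 4)) = √(33 + 8) = √41 ≈ 6.4031)
m(r) = 1
m(-9 - 1*(-16)) + O(D) = 1 - 51*√41/41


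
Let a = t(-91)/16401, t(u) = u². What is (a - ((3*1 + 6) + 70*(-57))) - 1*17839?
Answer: -32468111/2343 ≈ -13858.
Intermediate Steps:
a = 1183/2343 (a = (-91)²/16401 = 8281*(1/16401) = 1183/2343 ≈ 0.50491)
(a - ((3*1 + 6) + 70*(-57))) - 1*17839 = (1183/2343 - ((3*1 + 6) + 70*(-57))) - 1*17839 = (1183/2343 - ((3 + 6) - 3990)) - 17839 = (1183/2343 - (9 - 3990)) - 17839 = (1183/2343 - 1*(-3981)) - 17839 = (1183/2343 + 3981) - 17839 = 9328666/2343 - 17839 = -32468111/2343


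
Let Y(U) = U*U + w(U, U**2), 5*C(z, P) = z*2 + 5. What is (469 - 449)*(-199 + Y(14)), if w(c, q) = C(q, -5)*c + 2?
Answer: 22212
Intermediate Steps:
C(z, P) = 1 + 2*z/5 (C(z, P) = (z*2 + 5)/5 = (2*z + 5)/5 = (5 + 2*z)/5 = 1 + 2*z/5)
w(c, q) = 2 + c*(1 + 2*q/5) (w(c, q) = (1 + 2*q/5)*c + 2 = c*(1 + 2*q/5) + 2 = 2 + c*(1 + 2*q/5))
Y(U) = 2 + U**2 + U*(5 + 2*U**2)/5 (Y(U) = U*U + (2 + U*(5 + 2*U**2)/5) = U**2 + (2 + U*(5 + 2*U**2)/5) = 2 + U**2 + U*(5 + 2*U**2)/5)
(469 - 449)*(-199 + Y(14)) = (469 - 449)*(-199 + (2 + 14 + 14**2 + (2/5)*14**3)) = 20*(-199 + (2 + 14 + 196 + (2/5)*2744)) = 20*(-199 + (2 + 14 + 196 + 5488/5)) = 20*(-199 + 6548/5) = 20*(5553/5) = 22212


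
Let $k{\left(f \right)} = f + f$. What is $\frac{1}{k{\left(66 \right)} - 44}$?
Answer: $\frac{1}{88} \approx 0.011364$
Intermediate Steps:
$k{\left(f \right)} = 2 f$
$\frac{1}{k{\left(66 \right)} - 44} = \frac{1}{2 \cdot 66 - 44} = \frac{1}{132 - 44} = \frac{1}{88}$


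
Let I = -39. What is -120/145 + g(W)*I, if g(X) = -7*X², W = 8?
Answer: 506664/29 ≈ 17471.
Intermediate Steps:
-120/145 + g(W)*I = -120/145 - 7*8²*(-39) = -120*1/145 - 7*64*(-39) = -24/29 - 448*(-39) = -24/29 + 17472 = 506664/29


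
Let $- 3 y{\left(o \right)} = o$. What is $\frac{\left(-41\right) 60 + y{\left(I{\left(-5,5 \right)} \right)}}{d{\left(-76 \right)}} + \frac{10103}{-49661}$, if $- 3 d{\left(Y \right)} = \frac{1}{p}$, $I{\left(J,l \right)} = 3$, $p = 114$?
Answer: $\frac{41797766479}{49661} \approx 8.4166 \cdot 10^{5}$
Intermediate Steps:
$y{\left(o \right)} = - \frac{o}{3}$
$d{\left(Y \right)} = - \frac{1}{342}$ ($d{\left(Y \right)} = - \frac{1}{3 \cdot 114} = \left(- \frac{1}{3}\right) \frac{1}{114} = - \frac{1}{342}$)
$\frac{\left(-41\right) 60 + y{\left(I{\left(-5,5 \right)} \right)}}{d{\left(-76 \right)}} + \frac{10103}{-49661} = \frac{\left(-41\right) 60 - 1}{- \frac{1}{342}} + \frac{10103}{-49661} = \left(-2460 - 1\right) \left(-342\right) + 10103 \left(- \frac{1}{49661}\right) = \left(-2461\right) \left(-342\right) - \frac{10103}{49661} = 841662 - \frac{10103}{49661} = \frac{41797766479}{49661}$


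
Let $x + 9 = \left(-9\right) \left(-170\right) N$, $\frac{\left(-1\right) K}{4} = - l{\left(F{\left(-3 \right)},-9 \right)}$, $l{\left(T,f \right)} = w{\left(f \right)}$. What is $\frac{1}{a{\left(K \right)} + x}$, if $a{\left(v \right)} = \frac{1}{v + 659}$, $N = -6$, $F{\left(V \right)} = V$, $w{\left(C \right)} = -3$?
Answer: $- \frac{647}{5945282} \approx -0.00010883$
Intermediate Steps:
$l{\left(T,f \right)} = -3$
$K = -12$ ($K = - 4 \left(\left(-1\right) \left(-3\right)\right) = \left(-4\right) 3 = -12$)
$a{\left(v \right)} = \frac{1}{659 + v}$
$x = -9189$ ($x = -9 + \left(-9\right) \left(-170\right) \left(-6\right) = -9 + 1530 \left(-6\right) = -9 - 9180 = -9189$)
$\frac{1}{a{\left(K \right)} + x} = \frac{1}{\frac{1}{659 - 12} - 9189} = \frac{1}{\frac{1}{647} - 9189} = \frac{1}{- \frac{5945282}{647}} = - \frac{647}{5945282}$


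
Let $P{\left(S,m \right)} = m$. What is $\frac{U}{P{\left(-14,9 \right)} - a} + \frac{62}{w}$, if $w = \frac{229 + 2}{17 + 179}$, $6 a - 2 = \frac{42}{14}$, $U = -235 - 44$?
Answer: $\frac{29822}{1617} \approx 18.443$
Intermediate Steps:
$U = -279$
$a = \frac{5}{6}$ ($a = \frac{1}{3} + \frac{42 \cdot \frac{1}{14}}{6} = \frac{1}{3} + \frac{1}{6} \cdot 3 = \frac{1}{3} + \frac{1}{2} = \frac{5}{6} \approx 0.83333$)
$w = \frac{33}{28}$ ($w = \frac{231}{196} = 231 \cdot \frac{1}{196} = \frac{33}{28} \approx 1.1786$)
$\frac{U}{P{\left(-14,9 \right)} - a} + \frac{62}{w} = - \frac{279}{9 - \frac{5}{6}} + \frac{62}{\frac{33}{28}} = - \frac{279}{9 - \frac{5}{6}} + 62 \cdot \frac{28}{33} = - \frac{279}{\frac{49}{6}} + \frac{1736}{33} = \left(-279\right) \frac{6}{49} + \frac{1736}{33} = - \frac{1674}{49} + \frac{1736}{33} = \frac{29822}{1617}$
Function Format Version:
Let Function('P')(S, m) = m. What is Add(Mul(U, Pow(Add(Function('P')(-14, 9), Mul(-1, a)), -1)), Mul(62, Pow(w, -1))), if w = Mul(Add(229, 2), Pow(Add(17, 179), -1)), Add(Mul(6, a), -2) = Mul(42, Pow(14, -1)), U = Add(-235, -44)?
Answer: Rational(29822, 1617) ≈ 18.443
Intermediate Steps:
U = -279
a = Rational(5, 6) (a = Add(Rational(1, 3), Mul(Rational(1, 6), Mul(42, Pow(14, -1)))) = Add(Rational(1, 3), Mul(Rational(1, 6), Mul(42, Rational(1, 14)))) = Add(Rational(1, 3), Mul(Rational(1, 6), 3)) = Add(Rational(1, 3), Rational(1, 2)) = Rational(5, 6) ≈ 0.83333)
w = Rational(33, 28) (w = Mul(231, Pow(196, -1)) = Mul(231, Rational(1, 196)) = Rational(33, 28) ≈ 1.1786)
Add(Mul(U, Pow(Add(Function('P')(-14, 9), Mul(-1, a)), -1)), Mul(62, Pow(w, -1))) = Add(Mul(-279, Pow(Add(9, Mul(-1, Rational(5, 6))), -1)), Mul(62, Pow(Rational(33, 28), -1))) = Add(Mul(-279, Pow(Add(9, Rational(-5, 6)), -1)), Mul(62, Rational(28, 33))) = Add(Mul(-279, Pow(Rational(49, 6), -1)), Rational(1736, 33)) = Add(Mul(-279, Rational(6, 49)), Rational(1736, 33)) = Add(Rational(-1674, 49), Rational(1736, 33)) = Rational(29822, 1617)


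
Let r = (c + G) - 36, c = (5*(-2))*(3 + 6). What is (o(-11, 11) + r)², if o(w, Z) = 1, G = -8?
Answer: 17689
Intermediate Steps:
c = -90 (c = -10*9 = -90)
r = -134 (r = (-90 - 8) - 36 = -98 - 36 = -134)
(o(-11, 11) + r)² = (1 - 134)² = (-133)² = 17689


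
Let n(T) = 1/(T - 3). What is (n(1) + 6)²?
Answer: 121/4 ≈ 30.250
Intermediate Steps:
n(T) = 1/(-3 + T)
(n(1) + 6)² = (1/(-3 + 1) + 6)² = (1/(-2) + 6)² = (-½ + 6)² = (11/2)² = 121/4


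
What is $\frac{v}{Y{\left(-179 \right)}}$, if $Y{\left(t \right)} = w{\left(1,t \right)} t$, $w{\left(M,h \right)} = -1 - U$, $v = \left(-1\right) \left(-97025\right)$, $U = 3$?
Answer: $\frac{97025}{716} \approx 135.51$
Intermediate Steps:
$v = 97025$
$w{\left(M,h \right)} = -4$ ($w{\left(M,h \right)} = -1 - 3 = -4$)
$Y{\left(t \right)} = - 4 t$
$\frac{v}{Y{\left(-179 \right)}} = \frac{97025}{\left(-4\right) \left(-179\right)} = \frac{97025}{716}$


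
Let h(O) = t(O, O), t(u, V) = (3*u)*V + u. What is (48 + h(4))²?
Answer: 10000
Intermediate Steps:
t(u, V) = u + 3*V*u (t(u, V) = 3*V*u + u = u + 3*V*u)
h(O) = O*(1 + 3*O)
(48 + h(4))² = (48 + 4*(1 + 3*4))² = (48 + 4*(1 + 12))² = (48 + 4*13)² = (48 + 52)² = 100² = 10000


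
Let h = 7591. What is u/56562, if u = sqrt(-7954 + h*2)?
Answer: sqrt(1807)/28281 ≈ 0.0015031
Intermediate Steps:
u = 2*sqrt(1807) (u = sqrt(-7954 + 7591*2) = sqrt(-7954 + 15182) = sqrt(7228) = 2*sqrt(1807) ≈ 85.018)
u/56562 = (2*sqrt(1807))/56562 = (2*sqrt(1807))*(1/56562) = sqrt(1807)/28281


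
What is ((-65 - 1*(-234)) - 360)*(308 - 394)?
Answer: 16426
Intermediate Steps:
((-65 - 1*(-234)) - 360)*(308 - 394) = ((-65 + 234) - 360)*(-86) = (169 - 360)*(-86) = -191*(-86) = 16426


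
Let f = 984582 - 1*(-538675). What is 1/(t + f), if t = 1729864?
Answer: 1/3253121 ≈ 3.0740e-7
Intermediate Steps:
f = 1523257 (f = 984582 + 538675 = 1523257)
1/(t + f) = 1/(1729864 + 1523257) = 1/3253121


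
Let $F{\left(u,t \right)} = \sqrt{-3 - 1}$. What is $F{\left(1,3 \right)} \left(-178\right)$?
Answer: $- 356 i \approx - 356.0 i$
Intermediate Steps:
$F{\left(u,t \right)} = 2 i$ ($F{\left(u,t \right)} = \sqrt{-4} = 2 i$)
$F{\left(1,3 \right)} \left(-178\right) = 2 i \left(-178\right) = - 356 i$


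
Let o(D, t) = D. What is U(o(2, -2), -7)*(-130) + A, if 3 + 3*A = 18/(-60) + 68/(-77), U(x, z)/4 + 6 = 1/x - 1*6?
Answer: 13810579/2310 ≈ 5978.6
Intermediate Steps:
U(x, z) = -48 + 4/x (U(x, z) = -24 + 4*(1/x - 1*6) = -24 + 4*(1/x - 6) = -24 + 4*(-6 + 1/x) = -24 + (-24 + 4/x) = -48 + 4/x)
A = -3221/2310 (A = -1 + (18/(-60) + 68/(-77))/3 = -1 + (18*(-1/60) + 68*(-1/77))/3 = -1 + (-3/10 - 68/77)/3 = -1 + (1/3)*(-911/770) = -1 - 911/2310 = -3221/2310 ≈ -1.3944)
U(o(2, -2), -7)*(-130) + A = (-48 + 4/2)*(-130) - 3221/2310 = (-48 + 4*(1/2))*(-130) - 3221/2310 = (-48 + 2)*(-130) - 3221/2310 = -46*(-130) - 3221/2310 = 5980 - 3221/2310 = 13810579/2310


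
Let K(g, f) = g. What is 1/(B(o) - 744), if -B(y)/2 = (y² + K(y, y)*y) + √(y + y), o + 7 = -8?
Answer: I/(2*(√30 - 822*I)) ≈ -0.00060825 + 4.0529e-6*I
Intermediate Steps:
o = -15 (o = -7 - 8 = -15)
B(y) = -4*y² - 2*√2*√y (B(y) = -2*((y² + y*y) + √(y + y)) = -2*((y² + y²) + √(2*y)) = -2*(2*y² + √2*√y) = -4*y² - 2*√2*√y)
1/(B(o) - 744) = 1/((-4*(-15)² - 2*√2*√(-15)) - 744) = 1/((-4*225 - 2*√2*I*√15) - 744) = 1/((-900 - 2*I*√30) - 744) = 1/(-1644 - 2*I*√30)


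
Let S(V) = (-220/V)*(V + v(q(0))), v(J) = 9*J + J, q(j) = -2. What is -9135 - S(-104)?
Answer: -115345/13 ≈ -8872.7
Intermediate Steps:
v(J) = 10*J
S(V) = -220*(-20 + V)/V (S(V) = (-220/V)*(V + 10*(-2)) = (-220/V)*(V - 20) = (-220/V)*(-20 + V) = -220*(-20 + V)/V)
-9135 - S(-104) = -9135 - (-220 + 4400/(-104)) = -9135 - (-220 + 4400*(-1/104)) = -9135 - (-220 - 550/13) = -9135 - 1*(-3410/13) = -9135 + 3410/13 = -115345/13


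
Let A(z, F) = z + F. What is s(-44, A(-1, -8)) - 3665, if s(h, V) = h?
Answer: -3709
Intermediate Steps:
A(z, F) = F + z
s(-44, A(-1, -8)) - 3665 = -44 - 3665 = -3709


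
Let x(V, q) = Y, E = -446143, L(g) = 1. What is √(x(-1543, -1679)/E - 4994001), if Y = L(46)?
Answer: 4*I*√62126488739395537/446143 ≈ 2234.7*I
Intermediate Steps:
Y = 1
x(V, q) = 1
√(x(-1543, -1679)/E - 4994001) = √(1/(-446143) - 4994001) = √(1*(-1/446143) - 4994001) = √(-1/446143 - 4994001) = √(-2228038588144/446143) = 4*I*√62126488739395537/446143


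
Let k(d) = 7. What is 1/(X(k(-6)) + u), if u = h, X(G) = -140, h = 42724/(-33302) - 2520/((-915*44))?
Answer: -11172821/1577829500 ≈ -0.0070811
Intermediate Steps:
h = -13634560/11172821 (h = 42724*(-1/33302) - 2520/(-40260) = -21362/16651 - 2520*(-1/40260) = -21362/16651 + 42/671 = -13634560/11172821 ≈ -1.2203)
u = -13634560/11172821 ≈ -1.2203
1/(X(k(-6)) + u) = 1/(-140 - 13634560/11172821) = 1/(-1577829500/11172821) = -11172821/1577829500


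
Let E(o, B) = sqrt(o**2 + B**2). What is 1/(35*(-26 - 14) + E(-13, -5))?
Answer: -700/979903 - sqrt(194)/1959806 ≈ -0.00072146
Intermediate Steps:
E(o, B) = sqrt(B**2 + o**2)
1/(35*(-26 - 14) + E(-13, -5)) = 1/(35*(-26 - 14) + sqrt((-5)**2 + (-13)**2)) = 1/(35*(-40) + sqrt(25 + 169)) = 1/(-1400 + sqrt(194))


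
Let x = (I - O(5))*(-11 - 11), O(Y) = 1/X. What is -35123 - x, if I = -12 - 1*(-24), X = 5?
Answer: -174317/5 ≈ -34863.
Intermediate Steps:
I = 12 (I = -12 + 24 = 12)
O(Y) = ⅕ (O(Y) = 1/5 = ⅕)
x = -1298/5 (x = (12 - 1*⅕)*(-11 - 11) = (12 - ⅕)*(-22) = (59/5)*(-22) = -1298/5 ≈ -259.60)
-35123 - x = -35123 - 1*(-1298/5) = -35123 + 1298/5 = -174317/5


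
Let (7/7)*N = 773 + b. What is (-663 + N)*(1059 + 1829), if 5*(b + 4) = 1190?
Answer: 993472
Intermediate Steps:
b = 234 (b = -4 + (⅕)*1190 = -4 + 238 = 234)
N = 1007 (N = 773 + 234 = 1007)
(-663 + N)*(1059 + 1829) = (-663 + 1007)*(1059 + 1829) = 344*2888 = 993472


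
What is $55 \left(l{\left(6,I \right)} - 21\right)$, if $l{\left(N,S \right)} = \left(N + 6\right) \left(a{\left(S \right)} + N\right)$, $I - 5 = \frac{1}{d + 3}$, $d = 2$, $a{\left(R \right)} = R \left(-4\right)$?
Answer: $-10923$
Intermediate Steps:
$a{\left(R \right)} = - 4 R$
$I = \frac{26}{5}$ ($I = 5 + \frac{1}{2 + 3} = 5 + \frac{1}{5} = \frac{26}{5} \approx 5.2$)
$l{\left(N,S \right)} = \left(6 + N\right) \left(N - 4 S\right)$ ($l{\left(N,S \right)} = \left(N + 6\right) \left(- 4 S + N\right) = \left(6 + N\right) \left(N - 4 S\right)$)
$55 \left(l{\left(6,I \right)} - 21\right) = 55 \left(\left(6^{2} - \frac{624}{5} + 6 \cdot 6 - 24 \cdot \frac{26}{5}\right) - 21\right) = 55 \left(\left(36 - \frac{624}{5} + 36 - \frac{624}{5}\right) - 21\right) = 55 \left(- \frac{888}{5} - 21\right) = 55 \left(- \frac{993}{5}\right) = -10923$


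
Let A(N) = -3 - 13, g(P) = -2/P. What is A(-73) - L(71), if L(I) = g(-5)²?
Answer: -404/25 ≈ -16.160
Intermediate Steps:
A(N) = -16
L(I) = 4/25 (L(I) = (-2/(-5))² = (-2*(-⅕))² = (⅖)² = 4/25)
A(-73) - L(71) = -16 - 1*4/25 = -16 - 4/25 = -404/25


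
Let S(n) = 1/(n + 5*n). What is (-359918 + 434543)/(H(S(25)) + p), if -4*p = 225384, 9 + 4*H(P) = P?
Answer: -44775000/33808949 ≈ -1.3244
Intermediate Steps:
S(n) = 1/(6*n)
H(P) = -9/4 + P/4
p = -56346 (p = -¼*225384 = -56346)
(-359918 + 434543)/(H(S(25)) + p) = (-359918 + 434543)/((-9/4 + ((⅙)/25)/4) - 56346) = 74625/((-9/4 + ((⅙)*(1/25))/4) - 56346) = 74625/((-9/4 + (¼)*(1/150)) - 56346) = 74625/((-9/4 + 1/600) - 56346) = 74625/(-1349/600 - 56346) = 74625/(-33808949/600) = 74625*(-600/33808949) = -44775000/33808949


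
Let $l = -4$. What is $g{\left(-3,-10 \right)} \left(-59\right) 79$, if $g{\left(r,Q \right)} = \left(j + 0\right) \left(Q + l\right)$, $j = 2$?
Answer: $130508$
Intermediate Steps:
$g{\left(r,Q \right)} = -8 + 2 Q$ ($g{\left(r,Q \right)} = \left(2 + 0\right) \left(Q - 4\right) = 2 \left(-4 + Q\right) = -8 + 2 Q$)
$g{\left(-3,-10 \right)} \left(-59\right) 79 = \left(-8 + 2 \left(-10\right)\right) \left(-59\right) 79 = \left(-8 - 20\right) \left(-59\right) 79 = \left(-28\right) \left(-59\right) 79 = 1652 \cdot 79 = 130508$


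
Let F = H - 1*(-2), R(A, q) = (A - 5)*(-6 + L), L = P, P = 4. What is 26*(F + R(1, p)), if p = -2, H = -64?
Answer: -1404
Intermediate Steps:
L = 4
R(A, q) = 10 - 2*A (R(A, q) = (A - 5)*(-6 + 4) = (-5 + A)*(-2) = 10 - 2*A)
F = -62 (F = -64 - 1*(-2) = -64 + 2 = -62)
26*(F + R(1, p)) = 26*(-62 + (10 - 2*1)) = 26*(-62 + (10 - 2)) = 26*(-62 + 8) = 26*(-54) = -1404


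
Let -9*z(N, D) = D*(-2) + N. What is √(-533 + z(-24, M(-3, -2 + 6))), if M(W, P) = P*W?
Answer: I*√533 ≈ 23.087*I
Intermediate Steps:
z(N, D) = -N/9 + 2*D/9 (z(N, D) = -(D*(-2) + N)/9 = -(-2*D + N)/9 = -(N - 2*D)/9 = -N/9 + 2*D/9)
√(-533 + z(-24, M(-3, -2 + 6))) = √(-533 + (-⅑*(-24) + 2*((-2 + 6)*(-3))/9)) = √(-533 + (8/3 + 2*(4*(-3))/9)) = √(-533 + (8/3 + (2/9)*(-12))) = √(-533 + (8/3 - 8/3)) = √(-533 + 0) = √(-533) = I*√533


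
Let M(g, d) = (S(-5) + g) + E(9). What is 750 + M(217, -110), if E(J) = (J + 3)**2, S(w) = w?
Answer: 1106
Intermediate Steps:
E(J) = (3 + J)**2
M(g, d) = 139 + g (M(g, d) = (-5 + g) + (3 + 9)**2 = (-5 + g) + 12**2 = (-5 + g) + 144 = 139 + g)
750 + M(217, -110) = 750 + (139 + 217) = 750 + 356 = 1106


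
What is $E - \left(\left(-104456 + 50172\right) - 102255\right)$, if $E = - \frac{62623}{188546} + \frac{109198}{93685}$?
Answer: $\frac{2765108974923743}{17663932010} \approx 1.5654 \cdot 10^{5}$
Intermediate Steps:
$E = \frac{14722010353}{17663932010}$ ($E = \left(-62623\right) \frac{1}{188546} + 109198 \cdot \frac{1}{93685} = - \frac{62623}{188546} + \frac{109198}{93685} = \frac{14722010353}{17663932010} \approx 0.83345$)
$E - \left(\left(-104456 + 50172\right) - 102255\right) = \frac{14722010353}{17663932010} - \left(\left(-104456 + 50172\right) - 102255\right) = \frac{14722010353}{17663932010} - \left(-54284 - 102255\right) = \frac{14722010353}{17663932010} - -156539 = \frac{14722010353}{17663932010} + 156539 = \frac{2765108974923743}{17663932010}$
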